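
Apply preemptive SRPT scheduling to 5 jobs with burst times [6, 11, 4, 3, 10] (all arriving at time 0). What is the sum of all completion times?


Since all jobs arrive at t=0, SRPT equals SPT ordering.
SPT order: [3, 4, 6, 10, 11]
Completion times:
  Job 1: p=3, C=3
  Job 2: p=4, C=7
  Job 3: p=6, C=13
  Job 4: p=10, C=23
  Job 5: p=11, C=34
Total completion time = 3 + 7 + 13 + 23 + 34 = 80

80


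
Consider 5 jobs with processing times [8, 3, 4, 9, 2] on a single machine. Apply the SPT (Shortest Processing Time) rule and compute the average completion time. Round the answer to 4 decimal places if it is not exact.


Sort jobs by processing time (SPT order): [2, 3, 4, 8, 9]
Compute completion times sequentially:
  Job 1: processing = 2, completes at 2
  Job 2: processing = 3, completes at 5
  Job 3: processing = 4, completes at 9
  Job 4: processing = 8, completes at 17
  Job 5: processing = 9, completes at 26
Sum of completion times = 59
Average completion time = 59/5 = 11.8

11.8


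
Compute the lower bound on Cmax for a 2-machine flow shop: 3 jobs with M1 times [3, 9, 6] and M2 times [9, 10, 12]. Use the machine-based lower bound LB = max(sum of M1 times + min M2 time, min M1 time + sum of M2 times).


LB1 = sum(M1 times) + min(M2 times) = 18 + 9 = 27
LB2 = min(M1 times) + sum(M2 times) = 3 + 31 = 34
Lower bound = max(LB1, LB2) = max(27, 34) = 34

34


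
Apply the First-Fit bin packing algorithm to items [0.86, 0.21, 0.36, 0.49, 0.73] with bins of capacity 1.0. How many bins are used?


Place items sequentially using First-Fit:
  Item 0.86 -> new Bin 1
  Item 0.21 -> new Bin 2
  Item 0.36 -> Bin 2 (now 0.57)
  Item 0.49 -> new Bin 3
  Item 0.73 -> new Bin 4
Total bins used = 4

4


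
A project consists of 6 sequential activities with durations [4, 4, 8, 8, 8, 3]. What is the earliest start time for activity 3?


Activity 3 starts after activities 1 through 2 complete.
Predecessor durations: [4, 4]
ES = 4 + 4 = 8

8


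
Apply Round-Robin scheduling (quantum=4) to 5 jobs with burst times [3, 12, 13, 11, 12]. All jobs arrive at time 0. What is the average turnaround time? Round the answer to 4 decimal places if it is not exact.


Time quantum = 4
Execution trace:
  J1 runs 3 units, time = 3
  J2 runs 4 units, time = 7
  J3 runs 4 units, time = 11
  J4 runs 4 units, time = 15
  J5 runs 4 units, time = 19
  J2 runs 4 units, time = 23
  J3 runs 4 units, time = 27
  J4 runs 4 units, time = 31
  J5 runs 4 units, time = 35
  J2 runs 4 units, time = 39
  J3 runs 4 units, time = 43
  J4 runs 3 units, time = 46
  J5 runs 4 units, time = 50
  J3 runs 1 units, time = 51
Finish times: [3, 39, 51, 46, 50]
Average turnaround = 189/5 = 37.8

37.8


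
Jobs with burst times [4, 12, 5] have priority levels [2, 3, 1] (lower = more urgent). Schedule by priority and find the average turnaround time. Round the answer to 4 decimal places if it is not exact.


Sort by priority (ascending = highest first):
Order: [(1, 5), (2, 4), (3, 12)]
Completion times:
  Priority 1, burst=5, C=5
  Priority 2, burst=4, C=9
  Priority 3, burst=12, C=21
Average turnaround = 35/3 = 11.6667

11.6667


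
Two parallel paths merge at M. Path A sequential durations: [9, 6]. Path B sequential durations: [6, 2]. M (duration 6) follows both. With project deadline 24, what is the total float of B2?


Forward pass: ES(B2) = sum of predecessors on chain B = 6
EF = ES + duration = 6 + 2 = 8
Backward pass: LF(M) = deadline = 24; LS(M) = 24 - 6 = 18
LF(B2) = LS(M) - sum(successors on chain B) = 18 - 0 = 18
LS = LF - duration = 18 - 2 = 16
Total float = LS - ES = 16 - 6 = 10

10


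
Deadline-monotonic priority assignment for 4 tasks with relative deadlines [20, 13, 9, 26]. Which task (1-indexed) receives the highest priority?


Sort tasks by relative deadline (ascending):
  Task 3: deadline = 9
  Task 2: deadline = 13
  Task 1: deadline = 20
  Task 4: deadline = 26
Priority order (highest first): [3, 2, 1, 4]
Highest priority task = 3

3


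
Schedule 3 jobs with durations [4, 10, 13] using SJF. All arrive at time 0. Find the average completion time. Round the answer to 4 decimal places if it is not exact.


SJF order (ascending): [4, 10, 13]
Completion times:
  Job 1: burst=4, C=4
  Job 2: burst=10, C=14
  Job 3: burst=13, C=27
Average completion = 45/3 = 15.0

15.0


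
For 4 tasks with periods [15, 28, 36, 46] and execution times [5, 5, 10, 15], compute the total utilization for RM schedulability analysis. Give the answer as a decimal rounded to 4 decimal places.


Compute individual utilizations (exact fractions):
  Task 1: C/T = 5/15 = 1/3 (approx. 0.3333)
  Task 2: C/T = 5/28 (approx. 0.1786)
  Task 3: C/T = 10/36 = 5/18 (approx. 0.2778)
  Task 4: C/T = 15/46 (approx. 0.3261)
Total utilization U = 1/3 + 5/28 + 5/18 + 15/46 = 6467/5796
Rounded to 4 decimal places: U = 1.1158
RM (Liu & Layland) bound for 4 tasks = 0.756828; compare with U = 6467/5796 (approx. 1.115769)
U > 1, so the task set is not schedulable (processor overloaded).

1.1158


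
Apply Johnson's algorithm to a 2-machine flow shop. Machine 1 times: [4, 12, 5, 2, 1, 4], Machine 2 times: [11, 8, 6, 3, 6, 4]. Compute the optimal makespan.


Apply Johnson's rule:
  Group 1 (a <= b): [(5, 1, 6), (4, 2, 3), (1, 4, 11), (6, 4, 4), (3, 5, 6)]
  Group 2 (a > b): [(2, 12, 8)]
Optimal job order: [5, 4, 1, 6, 3, 2]
Schedule:
  Job 5: M1 done at 1, M2 done at 7
  Job 4: M1 done at 3, M2 done at 10
  Job 1: M1 done at 7, M2 done at 21
  Job 6: M1 done at 11, M2 done at 25
  Job 3: M1 done at 16, M2 done at 31
  Job 2: M1 done at 28, M2 done at 39
Makespan = 39

39


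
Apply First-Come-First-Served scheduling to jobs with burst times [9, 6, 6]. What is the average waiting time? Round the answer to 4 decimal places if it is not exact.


FCFS order (as given): [9, 6, 6]
Waiting times:
  Job 1: wait = 0
  Job 2: wait = 9
  Job 3: wait = 15
Sum of waiting times = 24
Average waiting time = 24/3 = 8.0

8.0


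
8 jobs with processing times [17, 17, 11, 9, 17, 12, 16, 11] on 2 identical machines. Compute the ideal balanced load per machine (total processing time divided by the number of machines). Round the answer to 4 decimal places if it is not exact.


Total processing time = 17 + 17 + 11 + 9 + 17 + 12 + 16 + 11 = 110
Number of machines = 2
Ideal balanced load = 110 / 2 = 55.0

55.0


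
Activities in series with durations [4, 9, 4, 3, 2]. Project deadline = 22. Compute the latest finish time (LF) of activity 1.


LF(activity 1) = deadline - sum of successor durations
Successors: activities 2 through 5 with durations [9, 4, 3, 2]
Sum of successor durations = 18
LF = 22 - 18 = 4

4


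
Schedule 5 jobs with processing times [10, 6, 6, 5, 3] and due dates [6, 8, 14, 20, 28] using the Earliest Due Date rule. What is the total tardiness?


Sort by due date (EDD order): [(10, 6), (6, 8), (6, 14), (5, 20), (3, 28)]
Compute completion times and tardiness:
  Job 1: p=10, d=6, C=10, tardiness=max(0,10-6)=4
  Job 2: p=6, d=8, C=16, tardiness=max(0,16-8)=8
  Job 3: p=6, d=14, C=22, tardiness=max(0,22-14)=8
  Job 4: p=5, d=20, C=27, tardiness=max(0,27-20)=7
  Job 5: p=3, d=28, C=30, tardiness=max(0,30-28)=2
Total tardiness = 29

29


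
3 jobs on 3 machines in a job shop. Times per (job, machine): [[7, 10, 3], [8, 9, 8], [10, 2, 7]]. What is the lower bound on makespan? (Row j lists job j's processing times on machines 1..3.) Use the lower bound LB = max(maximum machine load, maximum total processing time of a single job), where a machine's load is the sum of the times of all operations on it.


Machine loads:
  Machine 1: 7 + 8 + 10 = 25
  Machine 2: 10 + 9 + 2 = 21
  Machine 3: 3 + 8 + 7 = 18
Max machine load = 25
Job totals:
  Job 1: 20
  Job 2: 25
  Job 3: 19
Max job total = 25
Lower bound = max(25, 25) = 25

25


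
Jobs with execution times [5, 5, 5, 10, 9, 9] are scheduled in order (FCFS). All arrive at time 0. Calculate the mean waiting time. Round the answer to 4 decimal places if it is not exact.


FCFS order (as given): [5, 5, 5, 10, 9, 9]
Waiting times:
  Job 1: wait = 0
  Job 2: wait = 5
  Job 3: wait = 10
  Job 4: wait = 15
  Job 5: wait = 25
  Job 6: wait = 34
Sum of waiting times = 89
Average waiting time = 89/6 = 14.8333

14.8333


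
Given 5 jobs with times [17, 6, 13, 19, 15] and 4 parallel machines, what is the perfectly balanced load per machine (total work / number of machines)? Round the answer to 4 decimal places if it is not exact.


Total processing time = 17 + 6 + 13 + 19 + 15 = 70
Number of machines = 4
Ideal balanced load = 70 / 4 = 17.5

17.5


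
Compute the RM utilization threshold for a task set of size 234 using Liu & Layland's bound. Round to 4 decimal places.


Compute 2^(1/234) = 1.0029665590
Subtract 1: 1.0029665590 - 1 = 0.0029665590
Multiply by n: 234 * 0.0029665590 = 0.6941748060
Round to 4 dp: 0.6942

0.6942


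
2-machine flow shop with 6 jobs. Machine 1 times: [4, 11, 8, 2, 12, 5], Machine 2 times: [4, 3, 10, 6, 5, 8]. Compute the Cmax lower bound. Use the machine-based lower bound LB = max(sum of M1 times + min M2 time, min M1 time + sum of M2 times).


LB1 = sum(M1 times) + min(M2 times) = 42 + 3 = 45
LB2 = min(M1 times) + sum(M2 times) = 2 + 36 = 38
Lower bound = max(LB1, LB2) = max(45, 38) = 45

45


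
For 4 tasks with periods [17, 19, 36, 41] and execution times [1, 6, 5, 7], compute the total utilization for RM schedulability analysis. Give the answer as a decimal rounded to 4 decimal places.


Compute individual utilizations (exact fractions):
  Task 1: C/T = 1/17 (approx. 0.0588)
  Task 2: C/T = 6/19 (approx. 0.3158)
  Task 3: C/T = 5/36 (approx. 0.1389)
  Task 4: C/T = 7/41 (approx. 0.1707)
Total utilization U = 1/17 + 6/19 + 5/36 + 7/41 = 326207/476748
Rounded to 4 decimal places: U = 0.6842
RM (Liu & Layland) bound for 4 tasks = 0.756828; compare with U = 326207/476748 (approx. 0.684234)
U <= bound, so schedulable by RM sufficient condition.

0.6842


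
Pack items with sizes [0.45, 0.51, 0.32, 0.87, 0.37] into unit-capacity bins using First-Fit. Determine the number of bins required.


Place items sequentially using First-Fit:
  Item 0.45 -> new Bin 1
  Item 0.51 -> Bin 1 (now 0.96)
  Item 0.32 -> new Bin 2
  Item 0.87 -> new Bin 3
  Item 0.37 -> Bin 2 (now 0.69)
Total bins used = 3

3


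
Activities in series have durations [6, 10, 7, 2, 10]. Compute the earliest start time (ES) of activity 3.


Activity 3 starts after activities 1 through 2 complete.
Predecessor durations: [6, 10]
ES = 6 + 10 = 16

16


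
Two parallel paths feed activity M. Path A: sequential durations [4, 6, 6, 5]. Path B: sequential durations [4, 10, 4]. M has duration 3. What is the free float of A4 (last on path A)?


ES(A4) = sum of predecessors on chain A = 16
EF(A4) = ES + duration = 16 + 5 = 21
Successor of A4 is M. ES(M) = max(sum(A), sum(B)) = max(21, 18) = 21
Free float = ES(successor) - EF(current) = 21 - 21 = 0

0


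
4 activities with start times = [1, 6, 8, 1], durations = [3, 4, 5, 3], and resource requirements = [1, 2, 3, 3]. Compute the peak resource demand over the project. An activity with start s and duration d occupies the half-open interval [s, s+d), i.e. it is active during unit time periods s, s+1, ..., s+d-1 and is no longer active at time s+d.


Each activity i is active on [start_i, start_i + duration_i).
Compute total resource usage per time slot:
  t=0: active resources = [], total = 0
  t=1: active resources = [1, 3], total = 4
  t=2: active resources = [1, 3], total = 4
  t=3: active resources = [1, 3], total = 4
  t=4: active resources = [], total = 0
  t=5: active resources = [], total = 0
  t=6: active resources = [2], total = 2
  t=7: active resources = [2], total = 2
  t=8: active resources = [2, 3], total = 5
  t=9: active resources = [2, 3], total = 5
  t=10: active resources = [3], total = 3
  t=11: active resources = [3], total = 3
  t=12: active resources = [3], total = 3
Peak resource demand = 5

5


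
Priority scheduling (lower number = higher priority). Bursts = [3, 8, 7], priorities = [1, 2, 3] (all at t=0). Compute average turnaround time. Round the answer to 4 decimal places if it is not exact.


Sort by priority (ascending = highest first):
Order: [(1, 3), (2, 8), (3, 7)]
Completion times:
  Priority 1, burst=3, C=3
  Priority 2, burst=8, C=11
  Priority 3, burst=7, C=18
Average turnaround = 32/3 = 10.6667

10.6667


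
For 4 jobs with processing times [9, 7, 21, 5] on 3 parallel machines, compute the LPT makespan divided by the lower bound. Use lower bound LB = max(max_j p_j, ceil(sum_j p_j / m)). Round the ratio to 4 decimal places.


LPT order: [21, 9, 7, 5]
Machine loads after assignment: [21, 9, 12]
LPT makespan = 21
Lower bound = max(max_job, ceil(total/3)) = max(21, 14) = 21
Ratio = 21 / 21 = 1.0

1.0


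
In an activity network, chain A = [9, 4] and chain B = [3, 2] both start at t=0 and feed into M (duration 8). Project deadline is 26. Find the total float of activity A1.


Forward pass: ES(A1) = sum of predecessors on chain A = 0
EF = ES + duration = 0 + 9 = 9
Backward pass: LF(M) = deadline = 26; LS(M) = 26 - 8 = 18
LF(A1) = LS(M) - sum(successors on chain A) = 18 - 4 = 14
LS = LF - duration = 14 - 9 = 5
Total float = LS - ES = 5 - 0 = 5

5


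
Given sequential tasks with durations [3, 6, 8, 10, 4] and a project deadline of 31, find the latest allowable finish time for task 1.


LF(activity 1) = deadline - sum of successor durations
Successors: activities 2 through 5 with durations [6, 8, 10, 4]
Sum of successor durations = 28
LF = 31 - 28 = 3

3


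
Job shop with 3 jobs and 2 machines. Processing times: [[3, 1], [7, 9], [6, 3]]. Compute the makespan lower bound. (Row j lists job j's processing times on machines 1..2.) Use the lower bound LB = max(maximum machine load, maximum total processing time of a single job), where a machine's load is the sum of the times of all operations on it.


Machine loads:
  Machine 1: 3 + 7 + 6 = 16
  Machine 2: 1 + 9 + 3 = 13
Max machine load = 16
Job totals:
  Job 1: 4
  Job 2: 16
  Job 3: 9
Max job total = 16
Lower bound = max(16, 16) = 16

16


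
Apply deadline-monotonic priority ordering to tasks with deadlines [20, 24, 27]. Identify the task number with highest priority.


Sort tasks by relative deadline (ascending):
  Task 1: deadline = 20
  Task 2: deadline = 24
  Task 3: deadline = 27
Priority order (highest first): [1, 2, 3]
Highest priority task = 1

1


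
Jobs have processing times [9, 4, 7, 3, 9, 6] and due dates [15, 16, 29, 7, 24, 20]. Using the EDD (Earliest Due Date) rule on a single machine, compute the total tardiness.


Sort by due date (EDD order): [(3, 7), (9, 15), (4, 16), (6, 20), (9, 24), (7, 29)]
Compute completion times and tardiness:
  Job 1: p=3, d=7, C=3, tardiness=max(0,3-7)=0
  Job 2: p=9, d=15, C=12, tardiness=max(0,12-15)=0
  Job 3: p=4, d=16, C=16, tardiness=max(0,16-16)=0
  Job 4: p=6, d=20, C=22, tardiness=max(0,22-20)=2
  Job 5: p=9, d=24, C=31, tardiness=max(0,31-24)=7
  Job 6: p=7, d=29, C=38, tardiness=max(0,38-29)=9
Total tardiness = 18

18


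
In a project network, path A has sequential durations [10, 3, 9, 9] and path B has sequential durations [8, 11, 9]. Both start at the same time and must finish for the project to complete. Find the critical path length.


Path A total = 10 + 3 + 9 + 9 = 31
Path B total = 8 + 11 + 9 = 28
Critical path = longest path = max(31, 28) = 31

31


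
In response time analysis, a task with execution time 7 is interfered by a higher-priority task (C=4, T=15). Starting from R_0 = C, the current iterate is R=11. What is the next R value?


R_next = C + ceil(R_prev / T_hp) * C_hp
ceil(11 / 15) = ceil(0.7333) = 1
Interference = 1 * 4 = 4
R_next = 7 + 4 = 11
R_next = R_prev, so the iteration has converged (response time = 11).

11


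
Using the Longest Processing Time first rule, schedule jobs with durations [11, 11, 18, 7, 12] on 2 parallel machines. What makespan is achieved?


Sort jobs in decreasing order (LPT): [18, 12, 11, 11, 7]
Assign each job to the least loaded machine:
  Machine 1: jobs [18, 11], load = 29
  Machine 2: jobs [12, 11, 7], load = 30
Makespan = max load = 30

30


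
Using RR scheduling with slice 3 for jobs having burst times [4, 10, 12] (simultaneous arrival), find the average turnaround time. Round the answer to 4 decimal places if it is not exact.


Time quantum = 3
Execution trace:
  J1 runs 3 units, time = 3
  J2 runs 3 units, time = 6
  J3 runs 3 units, time = 9
  J1 runs 1 units, time = 10
  J2 runs 3 units, time = 13
  J3 runs 3 units, time = 16
  J2 runs 3 units, time = 19
  J3 runs 3 units, time = 22
  J2 runs 1 units, time = 23
  J3 runs 3 units, time = 26
Finish times: [10, 23, 26]
Average turnaround = 59/3 = 19.6667

19.6667


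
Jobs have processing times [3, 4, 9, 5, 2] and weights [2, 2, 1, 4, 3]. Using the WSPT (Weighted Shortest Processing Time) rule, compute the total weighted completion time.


Compute p/w ratios and sort ascending (WSPT): [(2, 3), (5, 4), (3, 2), (4, 2), (9, 1)]
Compute weighted completion times:
  Job (p=2,w=3): C=2, w*C=3*2=6
  Job (p=5,w=4): C=7, w*C=4*7=28
  Job (p=3,w=2): C=10, w*C=2*10=20
  Job (p=4,w=2): C=14, w*C=2*14=28
  Job (p=9,w=1): C=23, w*C=1*23=23
Total weighted completion time = 105

105


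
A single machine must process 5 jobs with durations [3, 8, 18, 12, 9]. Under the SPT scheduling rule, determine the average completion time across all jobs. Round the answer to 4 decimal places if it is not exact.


Sort jobs by processing time (SPT order): [3, 8, 9, 12, 18]
Compute completion times sequentially:
  Job 1: processing = 3, completes at 3
  Job 2: processing = 8, completes at 11
  Job 3: processing = 9, completes at 20
  Job 4: processing = 12, completes at 32
  Job 5: processing = 18, completes at 50
Sum of completion times = 116
Average completion time = 116/5 = 23.2

23.2


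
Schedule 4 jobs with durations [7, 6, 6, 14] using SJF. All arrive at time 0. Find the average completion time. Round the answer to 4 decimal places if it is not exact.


SJF order (ascending): [6, 6, 7, 14]
Completion times:
  Job 1: burst=6, C=6
  Job 2: burst=6, C=12
  Job 3: burst=7, C=19
  Job 4: burst=14, C=33
Average completion = 70/4 = 17.5

17.5


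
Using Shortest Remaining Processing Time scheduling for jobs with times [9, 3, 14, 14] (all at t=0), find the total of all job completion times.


Since all jobs arrive at t=0, SRPT equals SPT ordering.
SPT order: [3, 9, 14, 14]
Completion times:
  Job 1: p=3, C=3
  Job 2: p=9, C=12
  Job 3: p=14, C=26
  Job 4: p=14, C=40
Total completion time = 3 + 12 + 26 + 40 = 81

81


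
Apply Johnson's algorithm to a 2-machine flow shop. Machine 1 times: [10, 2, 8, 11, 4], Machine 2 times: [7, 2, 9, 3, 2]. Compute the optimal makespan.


Apply Johnson's rule:
  Group 1 (a <= b): [(2, 2, 2), (3, 8, 9)]
  Group 2 (a > b): [(1, 10, 7), (4, 11, 3), (5, 4, 2)]
Optimal job order: [2, 3, 1, 4, 5]
Schedule:
  Job 2: M1 done at 2, M2 done at 4
  Job 3: M1 done at 10, M2 done at 19
  Job 1: M1 done at 20, M2 done at 27
  Job 4: M1 done at 31, M2 done at 34
  Job 5: M1 done at 35, M2 done at 37
Makespan = 37

37


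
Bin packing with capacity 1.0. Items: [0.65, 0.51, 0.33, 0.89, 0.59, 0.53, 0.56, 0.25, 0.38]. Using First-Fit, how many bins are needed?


Place items sequentially using First-Fit:
  Item 0.65 -> new Bin 1
  Item 0.51 -> new Bin 2
  Item 0.33 -> Bin 1 (now 0.98)
  Item 0.89 -> new Bin 3
  Item 0.59 -> new Bin 4
  Item 0.53 -> new Bin 5
  Item 0.56 -> new Bin 6
  Item 0.25 -> Bin 2 (now 0.76)
  Item 0.38 -> Bin 4 (now 0.97)
Total bins used = 6

6


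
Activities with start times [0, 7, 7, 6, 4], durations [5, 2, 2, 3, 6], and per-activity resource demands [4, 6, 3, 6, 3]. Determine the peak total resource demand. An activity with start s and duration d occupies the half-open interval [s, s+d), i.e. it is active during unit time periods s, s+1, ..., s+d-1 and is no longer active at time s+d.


Each activity i is active on [start_i, start_i + duration_i).
Compute total resource usage per time slot:
  t=0: active resources = [4], total = 4
  t=1: active resources = [4], total = 4
  t=2: active resources = [4], total = 4
  t=3: active resources = [4], total = 4
  t=4: active resources = [4, 3], total = 7
  t=5: active resources = [3], total = 3
  t=6: active resources = [6, 3], total = 9
  t=7: active resources = [6, 3, 6, 3], total = 18
  t=8: active resources = [6, 3, 6, 3], total = 18
  t=9: active resources = [3], total = 3
Peak resource demand = 18

18


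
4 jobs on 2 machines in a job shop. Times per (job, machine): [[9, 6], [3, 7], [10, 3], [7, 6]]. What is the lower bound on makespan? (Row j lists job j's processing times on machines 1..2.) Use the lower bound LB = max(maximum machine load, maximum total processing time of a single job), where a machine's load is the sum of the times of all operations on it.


Machine loads:
  Machine 1: 9 + 3 + 10 + 7 = 29
  Machine 2: 6 + 7 + 3 + 6 = 22
Max machine load = 29
Job totals:
  Job 1: 15
  Job 2: 10
  Job 3: 13
  Job 4: 13
Max job total = 15
Lower bound = max(29, 15) = 29

29


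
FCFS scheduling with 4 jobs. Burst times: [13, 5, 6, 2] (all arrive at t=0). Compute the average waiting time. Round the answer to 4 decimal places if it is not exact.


FCFS order (as given): [13, 5, 6, 2]
Waiting times:
  Job 1: wait = 0
  Job 2: wait = 13
  Job 3: wait = 18
  Job 4: wait = 24
Sum of waiting times = 55
Average waiting time = 55/4 = 13.75

13.75


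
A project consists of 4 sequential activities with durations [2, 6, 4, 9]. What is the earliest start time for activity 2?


Activity 2 starts after activities 1 through 1 complete.
Predecessor durations: [2]
ES = 2 = 2

2


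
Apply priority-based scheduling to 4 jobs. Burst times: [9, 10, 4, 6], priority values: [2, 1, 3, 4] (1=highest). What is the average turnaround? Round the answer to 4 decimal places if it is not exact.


Sort by priority (ascending = highest first):
Order: [(1, 10), (2, 9), (3, 4), (4, 6)]
Completion times:
  Priority 1, burst=10, C=10
  Priority 2, burst=9, C=19
  Priority 3, burst=4, C=23
  Priority 4, burst=6, C=29
Average turnaround = 81/4 = 20.25

20.25


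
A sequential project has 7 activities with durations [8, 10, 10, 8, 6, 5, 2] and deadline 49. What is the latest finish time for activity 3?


LF(activity 3) = deadline - sum of successor durations
Successors: activities 4 through 7 with durations [8, 6, 5, 2]
Sum of successor durations = 21
LF = 49 - 21 = 28

28


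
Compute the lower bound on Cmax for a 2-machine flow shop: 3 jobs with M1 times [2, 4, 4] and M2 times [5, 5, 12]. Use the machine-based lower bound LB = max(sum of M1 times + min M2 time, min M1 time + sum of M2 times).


LB1 = sum(M1 times) + min(M2 times) = 10 + 5 = 15
LB2 = min(M1 times) + sum(M2 times) = 2 + 22 = 24
Lower bound = max(LB1, LB2) = max(15, 24) = 24

24


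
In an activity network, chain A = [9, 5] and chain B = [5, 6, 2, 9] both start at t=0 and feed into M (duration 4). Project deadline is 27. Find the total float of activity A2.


Forward pass: ES(A2) = sum of predecessors on chain A = 9
EF = ES + duration = 9 + 5 = 14
Backward pass: LF(M) = deadline = 27; LS(M) = 27 - 4 = 23
LF(A2) = LS(M) - sum(successors on chain A) = 23 - 0 = 23
LS = LF - duration = 23 - 5 = 18
Total float = LS - ES = 18 - 9 = 9

9


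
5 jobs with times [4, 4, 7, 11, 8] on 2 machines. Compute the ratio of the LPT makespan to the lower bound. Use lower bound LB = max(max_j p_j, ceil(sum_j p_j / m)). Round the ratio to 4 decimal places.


LPT order: [11, 8, 7, 4, 4]
Machine loads after assignment: [19, 15]
LPT makespan = 19
Lower bound = max(max_job, ceil(total/2)) = max(11, 17) = 17
Ratio = 19 / 17 = 1.1176

1.1176


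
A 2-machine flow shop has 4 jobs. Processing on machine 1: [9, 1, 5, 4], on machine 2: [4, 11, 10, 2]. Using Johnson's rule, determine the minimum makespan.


Apply Johnson's rule:
  Group 1 (a <= b): [(2, 1, 11), (3, 5, 10)]
  Group 2 (a > b): [(1, 9, 4), (4, 4, 2)]
Optimal job order: [2, 3, 1, 4]
Schedule:
  Job 2: M1 done at 1, M2 done at 12
  Job 3: M1 done at 6, M2 done at 22
  Job 1: M1 done at 15, M2 done at 26
  Job 4: M1 done at 19, M2 done at 28
Makespan = 28

28


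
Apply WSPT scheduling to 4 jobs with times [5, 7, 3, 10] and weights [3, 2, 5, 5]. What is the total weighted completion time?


Compute p/w ratios and sort ascending (WSPT): [(3, 5), (5, 3), (10, 5), (7, 2)]
Compute weighted completion times:
  Job (p=3,w=5): C=3, w*C=5*3=15
  Job (p=5,w=3): C=8, w*C=3*8=24
  Job (p=10,w=5): C=18, w*C=5*18=90
  Job (p=7,w=2): C=25, w*C=2*25=50
Total weighted completion time = 179

179


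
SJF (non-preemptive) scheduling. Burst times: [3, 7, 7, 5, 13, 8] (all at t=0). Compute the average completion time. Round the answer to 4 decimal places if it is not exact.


SJF order (ascending): [3, 5, 7, 7, 8, 13]
Completion times:
  Job 1: burst=3, C=3
  Job 2: burst=5, C=8
  Job 3: burst=7, C=15
  Job 4: burst=7, C=22
  Job 5: burst=8, C=30
  Job 6: burst=13, C=43
Average completion = 121/6 = 20.1667

20.1667


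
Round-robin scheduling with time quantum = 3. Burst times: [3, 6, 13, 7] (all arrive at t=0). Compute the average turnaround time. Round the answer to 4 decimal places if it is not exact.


Time quantum = 3
Execution trace:
  J1 runs 3 units, time = 3
  J2 runs 3 units, time = 6
  J3 runs 3 units, time = 9
  J4 runs 3 units, time = 12
  J2 runs 3 units, time = 15
  J3 runs 3 units, time = 18
  J4 runs 3 units, time = 21
  J3 runs 3 units, time = 24
  J4 runs 1 units, time = 25
  J3 runs 3 units, time = 28
  J3 runs 1 units, time = 29
Finish times: [3, 15, 29, 25]
Average turnaround = 72/4 = 18.0

18.0


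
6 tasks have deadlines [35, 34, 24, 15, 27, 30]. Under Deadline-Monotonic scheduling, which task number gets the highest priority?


Sort tasks by relative deadline (ascending):
  Task 4: deadline = 15
  Task 3: deadline = 24
  Task 5: deadline = 27
  Task 6: deadline = 30
  Task 2: deadline = 34
  Task 1: deadline = 35
Priority order (highest first): [4, 3, 5, 6, 2, 1]
Highest priority task = 4

4


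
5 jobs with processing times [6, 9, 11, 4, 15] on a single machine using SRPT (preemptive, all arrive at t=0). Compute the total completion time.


Since all jobs arrive at t=0, SRPT equals SPT ordering.
SPT order: [4, 6, 9, 11, 15]
Completion times:
  Job 1: p=4, C=4
  Job 2: p=6, C=10
  Job 3: p=9, C=19
  Job 4: p=11, C=30
  Job 5: p=15, C=45
Total completion time = 4 + 10 + 19 + 30 + 45 = 108

108


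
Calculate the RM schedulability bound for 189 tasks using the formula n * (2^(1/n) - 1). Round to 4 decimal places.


Compute 2^(1/189) = 1.0036741787
Subtract 1: 1.0036741787 - 1 = 0.0036741787
Multiply by n: 189 * 0.0036741787 = 0.6944197743
Round to 4 dp: 0.6944

0.6944


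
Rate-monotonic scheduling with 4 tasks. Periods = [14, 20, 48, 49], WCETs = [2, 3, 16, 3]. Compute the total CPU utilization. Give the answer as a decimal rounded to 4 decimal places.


Compute individual utilizations (exact fractions):
  Task 1: C/T = 2/14 = 1/7 (approx. 0.1429)
  Task 2: C/T = 3/20 (approx. 0.15)
  Task 3: C/T = 16/48 = 1/3 (approx. 0.3333)
  Task 4: C/T = 3/49 (approx. 0.0612)
Total utilization U = 1/7 + 3/20 + 1/3 + 3/49 = 2021/2940
Rounded to 4 decimal places: U = 0.6874
RM (Liu & Layland) bound for 4 tasks = 0.756828; compare with U = 2021/2940 (approx. 0.687415)
U <= bound, so schedulable by RM sufficient condition.

0.6874


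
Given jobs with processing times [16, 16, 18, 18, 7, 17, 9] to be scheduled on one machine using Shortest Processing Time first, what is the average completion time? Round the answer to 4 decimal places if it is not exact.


Sort jobs by processing time (SPT order): [7, 9, 16, 16, 17, 18, 18]
Compute completion times sequentially:
  Job 1: processing = 7, completes at 7
  Job 2: processing = 9, completes at 16
  Job 3: processing = 16, completes at 32
  Job 4: processing = 16, completes at 48
  Job 5: processing = 17, completes at 65
  Job 6: processing = 18, completes at 83
  Job 7: processing = 18, completes at 101
Sum of completion times = 352
Average completion time = 352/7 = 50.2857

50.2857


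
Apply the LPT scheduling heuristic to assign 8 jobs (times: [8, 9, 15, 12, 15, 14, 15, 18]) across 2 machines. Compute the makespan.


Sort jobs in decreasing order (LPT): [18, 15, 15, 15, 14, 12, 9, 8]
Assign each job to the least loaded machine:
  Machine 1: jobs [18, 15, 12, 8], load = 53
  Machine 2: jobs [15, 15, 14, 9], load = 53
Makespan = max load = 53

53


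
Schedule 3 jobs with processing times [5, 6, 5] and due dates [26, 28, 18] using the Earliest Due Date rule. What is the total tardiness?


Sort by due date (EDD order): [(5, 18), (5, 26), (6, 28)]
Compute completion times and tardiness:
  Job 1: p=5, d=18, C=5, tardiness=max(0,5-18)=0
  Job 2: p=5, d=26, C=10, tardiness=max(0,10-26)=0
  Job 3: p=6, d=28, C=16, tardiness=max(0,16-28)=0
Total tardiness = 0

0


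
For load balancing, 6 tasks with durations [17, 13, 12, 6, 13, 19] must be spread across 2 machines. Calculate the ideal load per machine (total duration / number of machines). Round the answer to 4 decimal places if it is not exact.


Total processing time = 17 + 13 + 12 + 6 + 13 + 19 = 80
Number of machines = 2
Ideal balanced load = 80 / 2 = 40.0

40.0


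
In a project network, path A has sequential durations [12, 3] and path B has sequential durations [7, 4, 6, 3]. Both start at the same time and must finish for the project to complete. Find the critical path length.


Path A total = 12 + 3 = 15
Path B total = 7 + 4 + 6 + 3 = 20
Critical path = longest path = max(15, 20) = 20

20


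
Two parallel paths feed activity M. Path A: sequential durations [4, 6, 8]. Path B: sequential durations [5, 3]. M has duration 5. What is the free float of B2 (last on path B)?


ES(B2) = sum of predecessors on chain B = 5
EF(B2) = ES + duration = 5 + 3 = 8
Successor of B2 is M. ES(M) = max(sum(A), sum(B)) = max(18, 8) = 18
Free float = ES(successor) - EF(current) = 18 - 8 = 10

10


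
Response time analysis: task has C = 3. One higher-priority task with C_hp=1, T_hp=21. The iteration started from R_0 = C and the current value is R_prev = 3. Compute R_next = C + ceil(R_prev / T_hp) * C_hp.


R_next = C + ceil(R_prev / T_hp) * C_hp
ceil(3 / 21) = ceil(0.1429) = 1
Interference = 1 * 1 = 1
R_next = 3 + 1 = 4

4


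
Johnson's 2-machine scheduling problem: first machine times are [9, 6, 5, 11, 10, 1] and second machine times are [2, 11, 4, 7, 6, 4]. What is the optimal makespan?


Apply Johnson's rule:
  Group 1 (a <= b): [(6, 1, 4), (2, 6, 11)]
  Group 2 (a > b): [(4, 11, 7), (5, 10, 6), (3, 5, 4), (1, 9, 2)]
Optimal job order: [6, 2, 4, 5, 3, 1]
Schedule:
  Job 6: M1 done at 1, M2 done at 5
  Job 2: M1 done at 7, M2 done at 18
  Job 4: M1 done at 18, M2 done at 25
  Job 5: M1 done at 28, M2 done at 34
  Job 3: M1 done at 33, M2 done at 38
  Job 1: M1 done at 42, M2 done at 44
Makespan = 44

44


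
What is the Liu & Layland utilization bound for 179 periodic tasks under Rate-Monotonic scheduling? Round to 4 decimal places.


Compute 2^(1/179) = 1.0038798378
Subtract 1: 1.0038798378 - 1 = 0.0038798378
Multiply by n: 179 * 0.0038798378 = 0.6944909662
Round to 4 dp: 0.6945

0.6945


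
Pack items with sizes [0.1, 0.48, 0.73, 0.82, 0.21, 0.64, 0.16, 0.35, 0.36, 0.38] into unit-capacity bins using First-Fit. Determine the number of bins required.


Place items sequentially using First-Fit:
  Item 0.1 -> new Bin 1
  Item 0.48 -> Bin 1 (now 0.58)
  Item 0.73 -> new Bin 2
  Item 0.82 -> new Bin 3
  Item 0.21 -> Bin 1 (now 0.79)
  Item 0.64 -> new Bin 4
  Item 0.16 -> Bin 1 (now 0.95)
  Item 0.35 -> Bin 4 (now 0.99)
  Item 0.36 -> new Bin 5
  Item 0.38 -> Bin 5 (now 0.74)
Total bins used = 5

5


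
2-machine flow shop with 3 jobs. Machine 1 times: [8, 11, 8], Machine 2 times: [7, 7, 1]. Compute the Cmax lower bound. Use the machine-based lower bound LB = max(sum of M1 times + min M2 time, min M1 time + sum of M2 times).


LB1 = sum(M1 times) + min(M2 times) = 27 + 1 = 28
LB2 = min(M1 times) + sum(M2 times) = 8 + 15 = 23
Lower bound = max(LB1, LB2) = max(28, 23) = 28

28


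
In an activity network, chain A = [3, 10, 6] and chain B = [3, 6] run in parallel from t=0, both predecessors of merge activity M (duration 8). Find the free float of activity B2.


ES(B2) = sum of predecessors on chain B = 3
EF(B2) = ES + duration = 3 + 6 = 9
Successor of B2 is M. ES(M) = max(sum(A), sum(B)) = max(19, 9) = 19
Free float = ES(successor) - EF(current) = 19 - 9 = 10

10


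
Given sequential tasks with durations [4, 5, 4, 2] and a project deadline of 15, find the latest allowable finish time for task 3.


LF(activity 3) = deadline - sum of successor durations
Successors: activities 4 through 4 with durations [2]
Sum of successor durations = 2
LF = 15 - 2 = 13

13


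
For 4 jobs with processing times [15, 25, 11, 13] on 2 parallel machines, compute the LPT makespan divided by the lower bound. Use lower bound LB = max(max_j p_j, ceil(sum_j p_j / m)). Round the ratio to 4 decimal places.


LPT order: [25, 15, 13, 11]
Machine loads after assignment: [36, 28]
LPT makespan = 36
Lower bound = max(max_job, ceil(total/2)) = max(25, 32) = 32
Ratio = 36 / 32 = 1.125

1.125


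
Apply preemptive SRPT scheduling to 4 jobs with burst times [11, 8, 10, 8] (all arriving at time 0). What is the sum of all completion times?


Since all jobs arrive at t=0, SRPT equals SPT ordering.
SPT order: [8, 8, 10, 11]
Completion times:
  Job 1: p=8, C=8
  Job 2: p=8, C=16
  Job 3: p=10, C=26
  Job 4: p=11, C=37
Total completion time = 8 + 16 + 26 + 37 = 87

87


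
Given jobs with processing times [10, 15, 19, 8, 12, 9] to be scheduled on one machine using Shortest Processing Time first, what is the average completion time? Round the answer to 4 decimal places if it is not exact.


Sort jobs by processing time (SPT order): [8, 9, 10, 12, 15, 19]
Compute completion times sequentially:
  Job 1: processing = 8, completes at 8
  Job 2: processing = 9, completes at 17
  Job 3: processing = 10, completes at 27
  Job 4: processing = 12, completes at 39
  Job 5: processing = 15, completes at 54
  Job 6: processing = 19, completes at 73
Sum of completion times = 218
Average completion time = 218/6 = 36.3333

36.3333


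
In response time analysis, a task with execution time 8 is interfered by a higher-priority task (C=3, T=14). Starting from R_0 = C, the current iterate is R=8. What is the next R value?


R_next = C + ceil(R_prev / T_hp) * C_hp
ceil(8 / 14) = ceil(0.5714) = 1
Interference = 1 * 3 = 3
R_next = 8 + 3 = 11

11


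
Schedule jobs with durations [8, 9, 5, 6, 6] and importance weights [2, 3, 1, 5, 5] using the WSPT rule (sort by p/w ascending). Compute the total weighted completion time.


Compute p/w ratios and sort ascending (WSPT): [(6, 5), (6, 5), (9, 3), (8, 2), (5, 1)]
Compute weighted completion times:
  Job (p=6,w=5): C=6, w*C=5*6=30
  Job (p=6,w=5): C=12, w*C=5*12=60
  Job (p=9,w=3): C=21, w*C=3*21=63
  Job (p=8,w=2): C=29, w*C=2*29=58
  Job (p=5,w=1): C=34, w*C=1*34=34
Total weighted completion time = 245

245


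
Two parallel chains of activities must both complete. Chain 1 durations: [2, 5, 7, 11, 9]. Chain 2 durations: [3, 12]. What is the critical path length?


Path A total = 2 + 5 + 7 + 11 + 9 = 34
Path B total = 3 + 12 = 15
Critical path = longest path = max(34, 15) = 34

34


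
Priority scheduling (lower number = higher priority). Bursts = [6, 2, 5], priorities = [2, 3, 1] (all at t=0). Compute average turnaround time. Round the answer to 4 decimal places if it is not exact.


Sort by priority (ascending = highest first):
Order: [(1, 5), (2, 6), (3, 2)]
Completion times:
  Priority 1, burst=5, C=5
  Priority 2, burst=6, C=11
  Priority 3, burst=2, C=13
Average turnaround = 29/3 = 9.6667

9.6667


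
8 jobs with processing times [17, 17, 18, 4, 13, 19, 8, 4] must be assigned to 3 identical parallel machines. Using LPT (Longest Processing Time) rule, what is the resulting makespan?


Sort jobs in decreasing order (LPT): [19, 18, 17, 17, 13, 8, 4, 4]
Assign each job to the least loaded machine:
  Machine 1: jobs [19, 8, 4, 4], load = 35
  Machine 2: jobs [18, 13], load = 31
  Machine 3: jobs [17, 17], load = 34
Makespan = max load = 35

35


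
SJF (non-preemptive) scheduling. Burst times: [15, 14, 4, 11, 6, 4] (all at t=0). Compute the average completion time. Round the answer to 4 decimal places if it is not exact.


SJF order (ascending): [4, 4, 6, 11, 14, 15]
Completion times:
  Job 1: burst=4, C=4
  Job 2: burst=4, C=8
  Job 3: burst=6, C=14
  Job 4: burst=11, C=25
  Job 5: burst=14, C=39
  Job 6: burst=15, C=54
Average completion = 144/6 = 24.0

24.0


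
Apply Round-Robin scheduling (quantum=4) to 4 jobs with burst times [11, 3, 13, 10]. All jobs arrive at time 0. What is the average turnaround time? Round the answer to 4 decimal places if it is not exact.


Time quantum = 4
Execution trace:
  J1 runs 4 units, time = 4
  J2 runs 3 units, time = 7
  J3 runs 4 units, time = 11
  J4 runs 4 units, time = 15
  J1 runs 4 units, time = 19
  J3 runs 4 units, time = 23
  J4 runs 4 units, time = 27
  J1 runs 3 units, time = 30
  J3 runs 4 units, time = 34
  J4 runs 2 units, time = 36
  J3 runs 1 units, time = 37
Finish times: [30, 7, 37, 36]
Average turnaround = 110/4 = 27.5

27.5


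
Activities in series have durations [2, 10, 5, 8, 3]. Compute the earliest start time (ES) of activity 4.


Activity 4 starts after activities 1 through 3 complete.
Predecessor durations: [2, 10, 5]
ES = 2 + 10 + 5 = 17

17


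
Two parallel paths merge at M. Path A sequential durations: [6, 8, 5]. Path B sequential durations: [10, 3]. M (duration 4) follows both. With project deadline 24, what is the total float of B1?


Forward pass: ES(B1) = sum of predecessors on chain B = 0
EF = ES + duration = 0 + 10 = 10
Backward pass: LF(M) = deadline = 24; LS(M) = 24 - 4 = 20
LF(B1) = LS(M) - sum(successors on chain B) = 20 - 3 = 17
LS = LF - duration = 17 - 10 = 7
Total float = LS - ES = 7 - 0 = 7

7


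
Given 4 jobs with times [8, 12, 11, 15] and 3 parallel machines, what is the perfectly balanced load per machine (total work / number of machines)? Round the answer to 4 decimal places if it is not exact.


Total processing time = 8 + 12 + 11 + 15 = 46
Number of machines = 3
Ideal balanced load = 46 / 3 = 15.3333

15.3333


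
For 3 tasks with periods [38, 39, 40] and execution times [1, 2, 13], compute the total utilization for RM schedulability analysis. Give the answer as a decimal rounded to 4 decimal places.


Compute individual utilizations (exact fractions):
  Task 1: C/T = 1/38 (approx. 0.0263)
  Task 2: C/T = 2/39 (approx. 0.0513)
  Task 3: C/T = 13/40 (approx. 0.325)
Total utilization U = 1/38 + 2/39 + 13/40 = 11933/29640
Rounded to 4 decimal places: U = 0.4026
RM (Liu & Layland) bound for 3 tasks = 0.779763; compare with U = 11933/29640 (approx. 0.402598)
U <= bound, so schedulable by RM sufficient condition.

0.4026


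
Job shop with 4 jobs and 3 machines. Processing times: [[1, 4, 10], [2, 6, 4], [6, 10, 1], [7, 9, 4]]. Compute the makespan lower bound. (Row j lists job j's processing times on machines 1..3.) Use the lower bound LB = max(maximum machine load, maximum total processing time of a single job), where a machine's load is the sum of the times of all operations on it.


Machine loads:
  Machine 1: 1 + 2 + 6 + 7 = 16
  Machine 2: 4 + 6 + 10 + 9 = 29
  Machine 3: 10 + 4 + 1 + 4 = 19
Max machine load = 29
Job totals:
  Job 1: 15
  Job 2: 12
  Job 3: 17
  Job 4: 20
Max job total = 20
Lower bound = max(29, 20) = 29

29


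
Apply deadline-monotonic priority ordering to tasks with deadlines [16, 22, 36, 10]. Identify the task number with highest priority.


Sort tasks by relative deadline (ascending):
  Task 4: deadline = 10
  Task 1: deadline = 16
  Task 2: deadline = 22
  Task 3: deadline = 36
Priority order (highest first): [4, 1, 2, 3]
Highest priority task = 4

4
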